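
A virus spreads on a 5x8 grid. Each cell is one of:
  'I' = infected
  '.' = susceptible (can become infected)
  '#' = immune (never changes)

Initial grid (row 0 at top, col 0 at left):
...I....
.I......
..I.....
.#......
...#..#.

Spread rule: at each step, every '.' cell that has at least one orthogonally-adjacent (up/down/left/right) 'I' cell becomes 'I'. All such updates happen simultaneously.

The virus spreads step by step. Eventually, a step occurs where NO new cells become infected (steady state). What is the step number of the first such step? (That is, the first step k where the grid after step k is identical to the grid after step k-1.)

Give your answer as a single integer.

Answer: 8

Derivation:
Step 0 (initial): 3 infected
Step 1: +9 new -> 12 infected
Step 2: +7 new -> 19 infected
Step 3: +6 new -> 25 infected
Step 4: +6 new -> 31 infected
Step 5: +4 new -> 35 infected
Step 6: +1 new -> 36 infected
Step 7: +1 new -> 37 infected
Step 8: +0 new -> 37 infected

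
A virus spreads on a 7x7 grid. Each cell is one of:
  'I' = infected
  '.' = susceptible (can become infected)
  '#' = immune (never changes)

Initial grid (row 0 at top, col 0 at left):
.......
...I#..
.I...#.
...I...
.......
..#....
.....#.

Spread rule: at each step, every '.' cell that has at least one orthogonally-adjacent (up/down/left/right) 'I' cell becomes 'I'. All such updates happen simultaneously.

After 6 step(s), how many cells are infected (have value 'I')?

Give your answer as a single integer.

Step 0 (initial): 3 infected
Step 1: +10 new -> 13 infected
Step 2: +11 new -> 24 infected
Step 3: +8 new -> 32 infected
Step 4: +9 new -> 41 infected
Step 5: +3 new -> 44 infected
Step 6: +1 new -> 45 infected

Answer: 45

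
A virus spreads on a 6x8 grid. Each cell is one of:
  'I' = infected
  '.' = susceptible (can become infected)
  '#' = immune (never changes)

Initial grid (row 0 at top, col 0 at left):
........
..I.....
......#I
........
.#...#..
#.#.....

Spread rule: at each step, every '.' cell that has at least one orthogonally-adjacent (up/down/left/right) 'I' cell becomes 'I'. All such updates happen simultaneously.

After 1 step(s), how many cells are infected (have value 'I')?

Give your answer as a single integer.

Step 0 (initial): 2 infected
Step 1: +6 new -> 8 infected

Answer: 8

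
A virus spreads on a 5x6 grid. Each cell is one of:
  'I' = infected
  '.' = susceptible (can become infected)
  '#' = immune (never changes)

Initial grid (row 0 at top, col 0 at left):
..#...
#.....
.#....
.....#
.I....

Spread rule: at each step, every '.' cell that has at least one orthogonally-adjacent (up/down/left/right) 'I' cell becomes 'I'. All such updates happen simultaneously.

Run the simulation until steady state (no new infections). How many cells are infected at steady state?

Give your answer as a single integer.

Answer: 26

Derivation:
Step 0 (initial): 1 infected
Step 1: +3 new -> 4 infected
Step 2: +3 new -> 7 infected
Step 3: +4 new -> 11 infected
Step 4: +4 new -> 15 infected
Step 5: +3 new -> 18 infected
Step 6: +4 new -> 22 infected
Step 7: +3 new -> 25 infected
Step 8: +1 new -> 26 infected
Step 9: +0 new -> 26 infected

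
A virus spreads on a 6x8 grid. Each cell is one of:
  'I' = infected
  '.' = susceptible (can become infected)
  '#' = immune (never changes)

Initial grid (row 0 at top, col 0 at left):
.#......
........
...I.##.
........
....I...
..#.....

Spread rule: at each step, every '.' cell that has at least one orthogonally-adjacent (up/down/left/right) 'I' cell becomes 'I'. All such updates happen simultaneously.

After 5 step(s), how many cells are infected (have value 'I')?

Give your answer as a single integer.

Step 0 (initial): 2 infected
Step 1: +8 new -> 10 infected
Step 2: +10 new -> 20 infected
Step 3: +10 new -> 30 infected
Step 4: +8 new -> 38 infected
Step 5: +5 new -> 43 infected

Answer: 43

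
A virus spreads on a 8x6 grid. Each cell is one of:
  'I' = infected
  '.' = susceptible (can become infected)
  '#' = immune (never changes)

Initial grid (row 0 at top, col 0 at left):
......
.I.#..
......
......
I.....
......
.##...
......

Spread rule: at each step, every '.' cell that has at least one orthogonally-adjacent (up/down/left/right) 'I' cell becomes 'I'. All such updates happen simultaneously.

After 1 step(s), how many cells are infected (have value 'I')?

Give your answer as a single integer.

Answer: 9

Derivation:
Step 0 (initial): 2 infected
Step 1: +7 new -> 9 infected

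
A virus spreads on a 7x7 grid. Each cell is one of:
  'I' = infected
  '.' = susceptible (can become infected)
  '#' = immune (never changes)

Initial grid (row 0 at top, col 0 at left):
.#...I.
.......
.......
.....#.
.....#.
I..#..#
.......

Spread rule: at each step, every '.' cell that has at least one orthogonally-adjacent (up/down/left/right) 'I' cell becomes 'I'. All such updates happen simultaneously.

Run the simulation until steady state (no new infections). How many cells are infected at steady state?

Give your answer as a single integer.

Answer: 44

Derivation:
Step 0 (initial): 2 infected
Step 1: +6 new -> 8 infected
Step 2: +8 new -> 16 infected
Step 3: +8 new -> 24 infected
Step 4: +9 new -> 33 infected
Step 5: +7 new -> 40 infected
Step 6: +2 new -> 42 infected
Step 7: +2 new -> 44 infected
Step 8: +0 new -> 44 infected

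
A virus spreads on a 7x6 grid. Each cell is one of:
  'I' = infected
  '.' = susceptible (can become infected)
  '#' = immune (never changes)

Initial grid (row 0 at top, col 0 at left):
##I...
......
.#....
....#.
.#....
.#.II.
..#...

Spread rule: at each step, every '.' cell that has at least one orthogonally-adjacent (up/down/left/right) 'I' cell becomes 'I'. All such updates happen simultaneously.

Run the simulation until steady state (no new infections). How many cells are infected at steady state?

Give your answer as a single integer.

Step 0 (initial): 3 infected
Step 1: +8 new -> 11 infected
Step 2: +8 new -> 19 infected
Step 3: +6 new -> 25 infected
Step 4: +5 new -> 30 infected
Step 5: +1 new -> 31 infected
Step 6: +1 new -> 32 infected
Step 7: +1 new -> 33 infected
Step 8: +1 new -> 34 infected
Step 9: +1 new -> 35 infected
Step 10: +0 new -> 35 infected

Answer: 35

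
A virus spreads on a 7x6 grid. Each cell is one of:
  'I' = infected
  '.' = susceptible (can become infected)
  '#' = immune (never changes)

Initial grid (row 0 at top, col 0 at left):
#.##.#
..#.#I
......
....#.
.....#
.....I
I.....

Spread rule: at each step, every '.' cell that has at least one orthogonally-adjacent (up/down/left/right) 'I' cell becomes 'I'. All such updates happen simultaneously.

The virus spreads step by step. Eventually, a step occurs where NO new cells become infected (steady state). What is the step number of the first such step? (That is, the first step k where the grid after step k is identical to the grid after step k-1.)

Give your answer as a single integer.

Answer: 8

Derivation:
Step 0 (initial): 3 infected
Step 1: +5 new -> 8 infected
Step 2: +8 new -> 16 infected
Step 3: +6 new -> 22 infected
Step 4: +6 new -> 28 infected
Step 5: +3 new -> 31 infected
Step 6: +1 new -> 32 infected
Step 7: +1 new -> 33 infected
Step 8: +0 new -> 33 infected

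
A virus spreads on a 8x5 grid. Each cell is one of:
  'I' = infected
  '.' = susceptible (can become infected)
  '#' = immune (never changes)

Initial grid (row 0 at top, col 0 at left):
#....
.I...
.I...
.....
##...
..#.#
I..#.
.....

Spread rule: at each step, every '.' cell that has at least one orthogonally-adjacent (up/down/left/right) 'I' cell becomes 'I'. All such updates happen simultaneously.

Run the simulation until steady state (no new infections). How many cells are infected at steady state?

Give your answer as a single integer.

Answer: 34

Derivation:
Step 0 (initial): 3 infected
Step 1: +9 new -> 12 infected
Step 2: +8 new -> 20 infected
Step 3: +6 new -> 26 infected
Step 4: +4 new -> 30 infected
Step 5: +3 new -> 33 infected
Step 6: +1 new -> 34 infected
Step 7: +0 new -> 34 infected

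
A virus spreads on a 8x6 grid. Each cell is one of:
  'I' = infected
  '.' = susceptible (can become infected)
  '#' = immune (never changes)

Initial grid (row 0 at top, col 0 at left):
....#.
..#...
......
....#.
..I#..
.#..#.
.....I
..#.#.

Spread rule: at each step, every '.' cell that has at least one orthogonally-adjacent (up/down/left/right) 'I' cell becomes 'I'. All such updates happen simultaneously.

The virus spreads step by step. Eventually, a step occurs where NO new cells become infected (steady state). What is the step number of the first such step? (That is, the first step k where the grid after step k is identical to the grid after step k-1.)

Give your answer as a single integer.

Answer: 7

Derivation:
Step 0 (initial): 2 infected
Step 1: +6 new -> 8 infected
Step 2: +8 new -> 16 infected
Step 3: +8 new -> 24 infected
Step 4: +7 new -> 31 infected
Step 5: +6 new -> 37 infected
Step 6: +3 new -> 40 infected
Step 7: +0 new -> 40 infected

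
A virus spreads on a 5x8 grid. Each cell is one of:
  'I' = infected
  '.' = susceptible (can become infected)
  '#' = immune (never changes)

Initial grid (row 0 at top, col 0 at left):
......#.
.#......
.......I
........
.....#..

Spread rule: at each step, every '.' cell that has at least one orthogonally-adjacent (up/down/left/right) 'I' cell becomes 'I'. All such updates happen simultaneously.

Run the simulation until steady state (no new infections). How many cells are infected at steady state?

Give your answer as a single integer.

Step 0 (initial): 1 infected
Step 1: +3 new -> 4 infected
Step 2: +5 new -> 9 infected
Step 3: +4 new -> 13 infected
Step 4: +4 new -> 17 infected
Step 5: +5 new -> 22 infected
Step 6: +5 new -> 27 infected
Step 7: +4 new -> 31 infected
Step 8: +4 new -> 35 infected
Step 9: +2 new -> 37 infected
Step 10: +0 new -> 37 infected

Answer: 37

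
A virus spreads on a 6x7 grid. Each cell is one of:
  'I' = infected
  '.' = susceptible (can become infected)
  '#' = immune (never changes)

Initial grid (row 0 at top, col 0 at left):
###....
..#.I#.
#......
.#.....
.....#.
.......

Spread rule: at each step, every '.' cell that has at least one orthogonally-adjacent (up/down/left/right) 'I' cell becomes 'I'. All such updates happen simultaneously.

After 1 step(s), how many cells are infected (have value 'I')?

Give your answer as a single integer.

Step 0 (initial): 1 infected
Step 1: +3 new -> 4 infected

Answer: 4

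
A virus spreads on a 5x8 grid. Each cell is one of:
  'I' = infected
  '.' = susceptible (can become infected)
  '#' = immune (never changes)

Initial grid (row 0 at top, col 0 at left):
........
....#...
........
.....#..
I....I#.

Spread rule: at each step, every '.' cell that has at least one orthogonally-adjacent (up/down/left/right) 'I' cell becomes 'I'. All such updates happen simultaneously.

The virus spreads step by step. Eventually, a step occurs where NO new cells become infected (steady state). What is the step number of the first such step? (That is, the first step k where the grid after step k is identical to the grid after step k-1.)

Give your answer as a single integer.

Step 0 (initial): 2 infected
Step 1: +3 new -> 5 infected
Step 2: +5 new -> 10 infected
Step 3: +5 new -> 15 infected
Step 4: +5 new -> 20 infected
Step 5: +5 new -> 25 infected
Step 6: +6 new -> 31 infected
Step 7: +4 new -> 35 infected
Step 8: +2 new -> 37 infected
Step 9: +0 new -> 37 infected

Answer: 9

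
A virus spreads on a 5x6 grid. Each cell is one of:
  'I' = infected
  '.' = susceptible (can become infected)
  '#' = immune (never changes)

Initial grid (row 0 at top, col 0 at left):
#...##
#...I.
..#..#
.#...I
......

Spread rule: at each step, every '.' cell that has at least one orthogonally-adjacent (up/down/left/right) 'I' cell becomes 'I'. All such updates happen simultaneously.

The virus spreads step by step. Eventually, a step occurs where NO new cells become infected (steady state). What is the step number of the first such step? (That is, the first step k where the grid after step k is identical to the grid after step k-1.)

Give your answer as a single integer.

Answer: 7

Derivation:
Step 0 (initial): 2 infected
Step 1: +5 new -> 7 infected
Step 2: +5 new -> 12 infected
Step 3: +4 new -> 16 infected
Step 4: +3 new -> 19 infected
Step 5: +2 new -> 21 infected
Step 6: +2 new -> 23 infected
Step 7: +0 new -> 23 infected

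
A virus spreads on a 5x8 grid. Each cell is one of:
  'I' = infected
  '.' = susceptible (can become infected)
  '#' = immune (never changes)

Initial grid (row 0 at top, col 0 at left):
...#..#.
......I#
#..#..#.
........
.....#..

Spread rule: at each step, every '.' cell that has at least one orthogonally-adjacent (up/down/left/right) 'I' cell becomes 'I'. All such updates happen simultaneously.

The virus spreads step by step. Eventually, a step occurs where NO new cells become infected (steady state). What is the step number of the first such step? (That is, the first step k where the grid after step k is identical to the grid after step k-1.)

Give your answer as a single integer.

Step 0 (initial): 1 infected
Step 1: +1 new -> 2 infected
Step 2: +3 new -> 5 infected
Step 3: +4 new -> 9 infected
Step 4: +3 new -> 12 infected
Step 5: +7 new -> 19 infected
Step 6: +7 new -> 26 infected
Step 7: +3 new -> 29 infected
Step 8: +2 new -> 31 infected
Step 9: +1 new -> 32 infected
Step 10: +0 new -> 32 infected

Answer: 10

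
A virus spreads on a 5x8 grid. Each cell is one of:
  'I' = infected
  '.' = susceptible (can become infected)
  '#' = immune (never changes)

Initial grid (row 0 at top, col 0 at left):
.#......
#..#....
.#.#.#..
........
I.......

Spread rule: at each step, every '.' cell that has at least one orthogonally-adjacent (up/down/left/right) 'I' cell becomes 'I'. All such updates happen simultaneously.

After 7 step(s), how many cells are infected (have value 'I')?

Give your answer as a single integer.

Step 0 (initial): 1 infected
Step 1: +2 new -> 3 infected
Step 2: +3 new -> 6 infected
Step 3: +2 new -> 8 infected
Step 4: +3 new -> 11 infected
Step 5: +3 new -> 14 infected
Step 6: +5 new -> 19 infected
Step 7: +4 new -> 23 infected

Answer: 23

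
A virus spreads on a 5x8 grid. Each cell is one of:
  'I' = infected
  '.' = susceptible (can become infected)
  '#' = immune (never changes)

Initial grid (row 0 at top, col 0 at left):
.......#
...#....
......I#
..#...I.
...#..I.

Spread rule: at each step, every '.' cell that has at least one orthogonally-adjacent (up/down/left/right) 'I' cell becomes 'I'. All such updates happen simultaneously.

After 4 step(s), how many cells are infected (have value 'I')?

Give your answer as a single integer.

Answer: 21

Derivation:
Step 0 (initial): 3 infected
Step 1: +6 new -> 9 infected
Step 2: +6 new -> 15 infected
Step 3: +4 new -> 19 infected
Step 4: +2 new -> 21 infected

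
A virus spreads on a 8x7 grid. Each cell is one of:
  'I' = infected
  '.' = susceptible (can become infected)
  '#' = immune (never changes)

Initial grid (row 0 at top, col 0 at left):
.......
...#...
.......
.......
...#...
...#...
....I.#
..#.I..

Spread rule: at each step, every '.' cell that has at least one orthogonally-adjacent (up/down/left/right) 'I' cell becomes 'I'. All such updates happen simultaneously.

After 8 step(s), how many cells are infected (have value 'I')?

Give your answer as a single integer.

Answer: 48

Derivation:
Step 0 (initial): 2 infected
Step 1: +5 new -> 7 infected
Step 2: +4 new -> 11 infected
Step 3: +5 new -> 16 infected
Step 4: +8 new -> 24 infected
Step 5: +8 new -> 32 infected
Step 6: +6 new -> 38 infected
Step 7: +6 new -> 44 infected
Step 8: +4 new -> 48 infected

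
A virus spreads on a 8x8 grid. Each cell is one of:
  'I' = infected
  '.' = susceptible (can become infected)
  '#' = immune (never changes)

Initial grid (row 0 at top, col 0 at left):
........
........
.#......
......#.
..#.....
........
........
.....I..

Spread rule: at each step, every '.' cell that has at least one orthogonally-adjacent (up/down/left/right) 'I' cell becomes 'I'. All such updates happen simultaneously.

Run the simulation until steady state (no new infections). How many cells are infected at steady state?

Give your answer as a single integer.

Answer: 61

Derivation:
Step 0 (initial): 1 infected
Step 1: +3 new -> 4 infected
Step 2: +5 new -> 9 infected
Step 3: +6 new -> 15 infected
Step 4: +7 new -> 22 infected
Step 5: +7 new -> 29 infected
Step 6: +7 new -> 36 infected
Step 7: +8 new -> 44 infected
Step 8: +7 new -> 51 infected
Step 9: +4 new -> 55 infected
Step 10: +3 new -> 58 infected
Step 11: +2 new -> 60 infected
Step 12: +1 new -> 61 infected
Step 13: +0 new -> 61 infected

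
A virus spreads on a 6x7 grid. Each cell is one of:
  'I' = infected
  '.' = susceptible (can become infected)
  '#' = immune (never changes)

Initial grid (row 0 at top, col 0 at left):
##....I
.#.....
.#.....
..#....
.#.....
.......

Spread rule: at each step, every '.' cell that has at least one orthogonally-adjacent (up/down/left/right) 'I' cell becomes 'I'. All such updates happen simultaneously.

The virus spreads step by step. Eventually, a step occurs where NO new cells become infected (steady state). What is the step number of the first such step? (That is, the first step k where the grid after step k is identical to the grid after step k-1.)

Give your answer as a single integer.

Step 0 (initial): 1 infected
Step 1: +2 new -> 3 infected
Step 2: +3 new -> 6 infected
Step 3: +4 new -> 10 infected
Step 4: +5 new -> 15 infected
Step 5: +5 new -> 20 infected
Step 6: +4 new -> 24 infected
Step 7: +2 new -> 26 infected
Step 8: +2 new -> 28 infected
Step 9: +1 new -> 29 infected
Step 10: +1 new -> 30 infected
Step 11: +1 new -> 31 infected
Step 12: +1 new -> 32 infected
Step 13: +1 new -> 33 infected
Step 14: +2 new -> 35 infected
Step 15: +1 new -> 36 infected
Step 16: +0 new -> 36 infected

Answer: 16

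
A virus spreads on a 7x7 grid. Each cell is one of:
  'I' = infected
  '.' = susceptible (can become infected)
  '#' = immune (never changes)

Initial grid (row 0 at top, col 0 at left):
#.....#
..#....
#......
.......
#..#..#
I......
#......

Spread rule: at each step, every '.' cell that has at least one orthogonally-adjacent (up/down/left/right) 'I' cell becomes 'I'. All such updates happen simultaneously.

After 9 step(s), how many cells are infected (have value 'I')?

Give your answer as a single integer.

Step 0 (initial): 1 infected
Step 1: +1 new -> 2 infected
Step 2: +3 new -> 5 infected
Step 3: +4 new -> 9 infected
Step 4: +5 new -> 14 infected
Step 5: +6 new -> 20 infected
Step 6: +7 new -> 27 infected
Step 7: +5 new -> 32 infected
Step 8: +4 new -> 36 infected
Step 9: +3 new -> 39 infected

Answer: 39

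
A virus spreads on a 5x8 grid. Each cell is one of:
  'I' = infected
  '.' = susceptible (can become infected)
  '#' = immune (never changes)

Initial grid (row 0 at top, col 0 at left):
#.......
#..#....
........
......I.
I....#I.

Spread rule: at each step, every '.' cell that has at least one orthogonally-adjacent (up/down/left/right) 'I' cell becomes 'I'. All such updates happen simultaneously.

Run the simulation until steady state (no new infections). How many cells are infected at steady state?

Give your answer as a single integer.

Step 0 (initial): 3 infected
Step 1: +6 new -> 9 infected
Step 2: +7 new -> 16 infected
Step 3: +9 new -> 25 infected
Step 4: +6 new -> 31 infected
Step 5: +3 new -> 34 infected
Step 6: +2 new -> 36 infected
Step 7: +0 new -> 36 infected

Answer: 36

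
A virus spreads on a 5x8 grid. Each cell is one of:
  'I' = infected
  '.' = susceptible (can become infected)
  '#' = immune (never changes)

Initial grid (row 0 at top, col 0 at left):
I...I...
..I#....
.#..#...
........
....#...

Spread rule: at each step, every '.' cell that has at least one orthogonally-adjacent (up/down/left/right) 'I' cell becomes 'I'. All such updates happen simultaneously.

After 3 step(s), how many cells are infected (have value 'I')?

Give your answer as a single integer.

Answer: 23

Derivation:
Step 0 (initial): 3 infected
Step 1: +8 new -> 11 infected
Step 2: +5 new -> 16 infected
Step 3: +7 new -> 23 infected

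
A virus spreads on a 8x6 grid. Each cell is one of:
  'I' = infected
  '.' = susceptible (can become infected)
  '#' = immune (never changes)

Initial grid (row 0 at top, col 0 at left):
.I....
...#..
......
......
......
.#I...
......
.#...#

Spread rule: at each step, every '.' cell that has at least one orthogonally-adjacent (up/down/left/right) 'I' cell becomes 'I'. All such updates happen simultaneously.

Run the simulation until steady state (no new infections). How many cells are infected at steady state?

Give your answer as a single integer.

Step 0 (initial): 2 infected
Step 1: +6 new -> 8 infected
Step 2: +11 new -> 19 infected
Step 3: +11 new -> 30 infected
Step 4: +10 new -> 40 infected
Step 5: +3 new -> 43 infected
Step 6: +1 new -> 44 infected
Step 7: +0 new -> 44 infected

Answer: 44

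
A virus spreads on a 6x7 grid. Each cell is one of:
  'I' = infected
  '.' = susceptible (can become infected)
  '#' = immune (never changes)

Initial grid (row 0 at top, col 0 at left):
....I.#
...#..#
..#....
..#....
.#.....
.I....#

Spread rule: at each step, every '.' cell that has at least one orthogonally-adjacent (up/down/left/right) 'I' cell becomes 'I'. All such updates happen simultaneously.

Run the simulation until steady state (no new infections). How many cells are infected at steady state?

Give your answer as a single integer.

Answer: 35

Derivation:
Step 0 (initial): 2 infected
Step 1: +5 new -> 7 infected
Step 2: +6 new -> 13 infected
Step 3: +8 new -> 21 infected
Step 4: +9 new -> 30 infected
Step 5: +4 new -> 34 infected
Step 6: +1 new -> 35 infected
Step 7: +0 new -> 35 infected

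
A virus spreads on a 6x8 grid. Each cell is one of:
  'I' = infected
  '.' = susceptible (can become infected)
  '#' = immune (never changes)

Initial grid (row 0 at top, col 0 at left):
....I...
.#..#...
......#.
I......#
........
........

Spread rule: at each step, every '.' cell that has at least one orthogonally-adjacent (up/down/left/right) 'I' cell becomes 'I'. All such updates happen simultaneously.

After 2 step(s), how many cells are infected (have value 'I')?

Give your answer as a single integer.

Step 0 (initial): 2 infected
Step 1: +5 new -> 7 infected
Step 2: +9 new -> 16 infected

Answer: 16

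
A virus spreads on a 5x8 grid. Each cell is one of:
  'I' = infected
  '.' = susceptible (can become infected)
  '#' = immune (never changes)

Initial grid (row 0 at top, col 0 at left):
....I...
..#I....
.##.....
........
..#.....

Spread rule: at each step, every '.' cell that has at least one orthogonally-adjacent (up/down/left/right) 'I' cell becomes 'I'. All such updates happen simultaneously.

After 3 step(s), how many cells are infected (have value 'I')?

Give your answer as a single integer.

Step 0 (initial): 2 infected
Step 1: +4 new -> 6 infected
Step 2: +5 new -> 11 infected
Step 3: +7 new -> 18 infected

Answer: 18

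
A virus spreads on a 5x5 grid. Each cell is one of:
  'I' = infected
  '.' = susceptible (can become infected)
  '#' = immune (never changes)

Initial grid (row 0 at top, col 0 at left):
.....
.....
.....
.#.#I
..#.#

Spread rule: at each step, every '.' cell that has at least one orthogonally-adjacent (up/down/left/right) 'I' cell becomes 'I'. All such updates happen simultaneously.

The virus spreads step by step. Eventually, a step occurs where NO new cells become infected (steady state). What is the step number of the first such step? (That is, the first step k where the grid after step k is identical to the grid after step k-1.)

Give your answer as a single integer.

Answer: 9

Derivation:
Step 0 (initial): 1 infected
Step 1: +1 new -> 2 infected
Step 2: +2 new -> 4 infected
Step 3: +3 new -> 7 infected
Step 4: +4 new -> 11 infected
Step 5: +3 new -> 14 infected
Step 6: +3 new -> 17 infected
Step 7: +2 new -> 19 infected
Step 8: +1 new -> 20 infected
Step 9: +0 new -> 20 infected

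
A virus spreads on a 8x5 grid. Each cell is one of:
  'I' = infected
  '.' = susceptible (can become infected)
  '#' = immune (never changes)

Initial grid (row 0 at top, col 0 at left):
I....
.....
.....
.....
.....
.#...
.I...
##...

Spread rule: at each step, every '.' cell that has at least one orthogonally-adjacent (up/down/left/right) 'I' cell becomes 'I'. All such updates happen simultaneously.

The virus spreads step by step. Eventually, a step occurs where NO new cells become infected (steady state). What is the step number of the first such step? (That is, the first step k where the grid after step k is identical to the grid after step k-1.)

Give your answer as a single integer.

Answer: 7

Derivation:
Step 0 (initial): 2 infected
Step 1: +4 new -> 6 infected
Step 2: +7 new -> 13 infected
Step 3: +9 new -> 22 infected
Step 4: +9 new -> 31 infected
Step 5: +4 new -> 35 infected
Step 6: +2 new -> 37 infected
Step 7: +0 new -> 37 infected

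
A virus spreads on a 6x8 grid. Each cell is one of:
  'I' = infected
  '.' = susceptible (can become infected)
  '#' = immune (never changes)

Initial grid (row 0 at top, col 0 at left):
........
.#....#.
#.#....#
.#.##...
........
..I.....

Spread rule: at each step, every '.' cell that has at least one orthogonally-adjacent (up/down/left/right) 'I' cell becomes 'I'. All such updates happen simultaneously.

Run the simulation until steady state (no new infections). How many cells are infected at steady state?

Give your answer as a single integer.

Answer: 39

Derivation:
Step 0 (initial): 1 infected
Step 1: +3 new -> 4 infected
Step 2: +5 new -> 9 infected
Step 3: +3 new -> 12 infected
Step 4: +3 new -> 15 infected
Step 5: +3 new -> 18 infected
Step 6: +3 new -> 21 infected
Step 7: +4 new -> 25 infected
Step 8: +3 new -> 28 infected
Step 9: +3 new -> 31 infected
Step 10: +3 new -> 34 infected
Step 11: +2 new -> 36 infected
Step 12: +1 new -> 37 infected
Step 13: +1 new -> 38 infected
Step 14: +1 new -> 39 infected
Step 15: +0 new -> 39 infected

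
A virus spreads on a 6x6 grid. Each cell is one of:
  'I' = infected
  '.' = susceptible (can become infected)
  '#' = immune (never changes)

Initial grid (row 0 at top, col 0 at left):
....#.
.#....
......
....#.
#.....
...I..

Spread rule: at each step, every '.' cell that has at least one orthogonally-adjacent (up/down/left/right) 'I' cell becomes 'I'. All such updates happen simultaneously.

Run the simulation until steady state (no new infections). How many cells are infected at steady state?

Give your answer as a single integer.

Answer: 32

Derivation:
Step 0 (initial): 1 infected
Step 1: +3 new -> 4 infected
Step 2: +5 new -> 9 infected
Step 3: +5 new -> 14 infected
Step 4: +5 new -> 19 infected
Step 5: +6 new -> 25 infected
Step 6: +3 new -> 28 infected
Step 7: +3 new -> 31 infected
Step 8: +1 new -> 32 infected
Step 9: +0 new -> 32 infected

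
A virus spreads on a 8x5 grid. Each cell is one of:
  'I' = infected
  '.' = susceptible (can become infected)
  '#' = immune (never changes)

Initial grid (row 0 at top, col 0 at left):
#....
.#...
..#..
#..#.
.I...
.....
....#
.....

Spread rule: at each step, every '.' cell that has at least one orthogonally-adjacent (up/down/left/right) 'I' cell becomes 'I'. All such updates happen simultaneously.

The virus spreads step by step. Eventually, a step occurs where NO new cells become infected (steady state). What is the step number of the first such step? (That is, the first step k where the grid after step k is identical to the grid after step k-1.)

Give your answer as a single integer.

Step 0 (initial): 1 infected
Step 1: +4 new -> 5 infected
Step 2: +6 new -> 11 infected
Step 3: +6 new -> 17 infected
Step 4: +6 new -> 23 infected
Step 5: +2 new -> 25 infected
Step 6: +3 new -> 28 infected
Step 7: +2 new -> 30 infected
Step 8: +2 new -> 32 infected
Step 9: +1 new -> 33 infected
Step 10: +1 new -> 34 infected
Step 11: +0 new -> 34 infected

Answer: 11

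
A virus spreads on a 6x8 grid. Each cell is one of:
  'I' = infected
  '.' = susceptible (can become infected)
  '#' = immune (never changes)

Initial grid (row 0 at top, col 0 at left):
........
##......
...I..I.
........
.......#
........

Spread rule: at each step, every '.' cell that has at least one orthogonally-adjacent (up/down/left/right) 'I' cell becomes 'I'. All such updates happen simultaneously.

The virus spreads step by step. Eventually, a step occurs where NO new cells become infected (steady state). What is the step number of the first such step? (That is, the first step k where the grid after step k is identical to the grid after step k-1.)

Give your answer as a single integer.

Step 0 (initial): 2 infected
Step 1: +8 new -> 10 infected
Step 2: +13 new -> 23 infected
Step 3: +11 new -> 34 infected
Step 4: +7 new -> 41 infected
Step 5: +3 new -> 44 infected
Step 6: +1 new -> 45 infected
Step 7: +0 new -> 45 infected

Answer: 7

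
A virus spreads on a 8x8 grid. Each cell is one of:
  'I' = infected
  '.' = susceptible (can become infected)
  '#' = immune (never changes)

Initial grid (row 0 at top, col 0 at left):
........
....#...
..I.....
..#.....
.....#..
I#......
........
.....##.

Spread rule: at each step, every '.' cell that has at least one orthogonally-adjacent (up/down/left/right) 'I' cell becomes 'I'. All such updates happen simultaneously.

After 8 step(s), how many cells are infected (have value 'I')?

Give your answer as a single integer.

Step 0 (initial): 2 infected
Step 1: +5 new -> 7 infected
Step 2: +11 new -> 18 infected
Step 3: +9 new -> 27 infected
Step 4: +10 new -> 37 infected
Step 5: +7 new -> 44 infected
Step 6: +7 new -> 51 infected
Step 7: +4 new -> 55 infected
Step 8: +2 new -> 57 infected

Answer: 57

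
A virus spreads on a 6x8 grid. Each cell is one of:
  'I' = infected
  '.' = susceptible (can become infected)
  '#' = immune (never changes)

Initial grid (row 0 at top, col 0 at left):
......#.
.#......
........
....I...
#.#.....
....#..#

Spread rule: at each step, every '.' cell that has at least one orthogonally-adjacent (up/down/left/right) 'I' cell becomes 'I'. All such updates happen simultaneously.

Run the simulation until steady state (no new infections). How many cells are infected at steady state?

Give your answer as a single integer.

Step 0 (initial): 1 infected
Step 1: +4 new -> 5 infected
Step 2: +7 new -> 12 infected
Step 3: +10 new -> 22 infected
Step 4: +11 new -> 33 infected
Step 5: +4 new -> 37 infected
Step 6: +4 new -> 41 infected
Step 7: +1 new -> 42 infected
Step 8: +0 new -> 42 infected

Answer: 42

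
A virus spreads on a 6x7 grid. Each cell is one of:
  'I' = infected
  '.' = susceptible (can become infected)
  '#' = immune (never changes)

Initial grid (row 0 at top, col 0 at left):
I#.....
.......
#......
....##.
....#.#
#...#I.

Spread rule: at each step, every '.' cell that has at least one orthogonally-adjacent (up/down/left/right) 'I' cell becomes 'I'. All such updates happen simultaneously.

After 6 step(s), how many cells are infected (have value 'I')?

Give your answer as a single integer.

Answer: 25

Derivation:
Step 0 (initial): 2 infected
Step 1: +3 new -> 5 infected
Step 2: +1 new -> 6 infected
Step 3: +2 new -> 8 infected
Step 4: +4 new -> 12 infected
Step 5: +6 new -> 18 infected
Step 6: +7 new -> 25 infected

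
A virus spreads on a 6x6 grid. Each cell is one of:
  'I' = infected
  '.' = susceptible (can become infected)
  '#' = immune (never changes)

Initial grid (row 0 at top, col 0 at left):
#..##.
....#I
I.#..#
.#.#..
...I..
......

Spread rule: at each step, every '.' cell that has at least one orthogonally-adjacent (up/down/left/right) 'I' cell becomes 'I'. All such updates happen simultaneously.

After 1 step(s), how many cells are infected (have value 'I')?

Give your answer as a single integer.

Answer: 10

Derivation:
Step 0 (initial): 3 infected
Step 1: +7 new -> 10 infected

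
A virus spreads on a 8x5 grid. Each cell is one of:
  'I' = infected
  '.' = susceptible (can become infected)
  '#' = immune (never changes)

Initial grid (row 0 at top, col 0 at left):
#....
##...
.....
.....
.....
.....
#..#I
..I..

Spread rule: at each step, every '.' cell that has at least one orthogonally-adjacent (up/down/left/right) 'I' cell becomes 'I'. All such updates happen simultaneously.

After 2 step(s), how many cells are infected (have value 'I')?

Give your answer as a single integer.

Answer: 12

Derivation:
Step 0 (initial): 2 infected
Step 1: +5 new -> 7 infected
Step 2: +5 new -> 12 infected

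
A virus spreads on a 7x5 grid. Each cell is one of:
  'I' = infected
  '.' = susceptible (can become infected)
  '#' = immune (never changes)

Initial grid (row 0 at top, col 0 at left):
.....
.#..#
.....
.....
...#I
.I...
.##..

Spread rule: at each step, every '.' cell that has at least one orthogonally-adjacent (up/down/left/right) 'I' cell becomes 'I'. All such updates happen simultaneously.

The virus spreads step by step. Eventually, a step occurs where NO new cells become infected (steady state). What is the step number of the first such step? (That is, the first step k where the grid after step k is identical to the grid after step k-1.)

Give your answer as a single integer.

Answer: 8

Derivation:
Step 0 (initial): 2 infected
Step 1: +5 new -> 7 infected
Step 2: +8 new -> 15 infected
Step 3: +5 new -> 20 infected
Step 4: +3 new -> 23 infected
Step 5: +3 new -> 26 infected
Step 6: +3 new -> 29 infected
Step 7: +1 new -> 30 infected
Step 8: +0 new -> 30 infected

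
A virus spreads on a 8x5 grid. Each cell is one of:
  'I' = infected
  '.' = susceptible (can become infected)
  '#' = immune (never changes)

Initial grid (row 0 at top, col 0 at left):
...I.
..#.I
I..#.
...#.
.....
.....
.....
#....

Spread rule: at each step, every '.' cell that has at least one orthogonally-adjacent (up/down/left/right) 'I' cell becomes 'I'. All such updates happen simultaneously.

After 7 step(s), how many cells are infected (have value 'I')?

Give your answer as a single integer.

Answer: 36

Derivation:
Step 0 (initial): 3 infected
Step 1: +7 new -> 10 infected
Step 2: +7 new -> 17 infected
Step 3: +4 new -> 21 infected
Step 4: +5 new -> 26 infected
Step 5: +4 new -> 30 infected
Step 6: +4 new -> 34 infected
Step 7: +2 new -> 36 infected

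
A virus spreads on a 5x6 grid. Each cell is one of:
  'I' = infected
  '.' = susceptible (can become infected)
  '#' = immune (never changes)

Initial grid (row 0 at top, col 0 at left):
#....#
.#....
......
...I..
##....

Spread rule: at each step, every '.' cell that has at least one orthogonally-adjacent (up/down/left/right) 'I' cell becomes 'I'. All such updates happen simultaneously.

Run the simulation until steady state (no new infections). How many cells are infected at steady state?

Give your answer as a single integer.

Answer: 25

Derivation:
Step 0 (initial): 1 infected
Step 1: +4 new -> 5 infected
Step 2: +7 new -> 12 infected
Step 3: +7 new -> 19 infected
Step 4: +4 new -> 23 infected
Step 5: +2 new -> 25 infected
Step 6: +0 new -> 25 infected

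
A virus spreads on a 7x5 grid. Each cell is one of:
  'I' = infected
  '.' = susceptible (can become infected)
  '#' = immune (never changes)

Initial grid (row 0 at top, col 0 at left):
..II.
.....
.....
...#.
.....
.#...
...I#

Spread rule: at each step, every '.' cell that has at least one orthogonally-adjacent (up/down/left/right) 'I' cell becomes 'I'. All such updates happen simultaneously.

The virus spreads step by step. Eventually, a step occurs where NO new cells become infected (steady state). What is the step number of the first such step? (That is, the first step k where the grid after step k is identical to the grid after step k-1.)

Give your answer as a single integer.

Step 0 (initial): 3 infected
Step 1: +6 new -> 9 infected
Step 2: +9 new -> 18 infected
Step 3: +7 new -> 25 infected
Step 4: +5 new -> 30 infected
Step 5: +2 new -> 32 infected
Step 6: +0 new -> 32 infected

Answer: 6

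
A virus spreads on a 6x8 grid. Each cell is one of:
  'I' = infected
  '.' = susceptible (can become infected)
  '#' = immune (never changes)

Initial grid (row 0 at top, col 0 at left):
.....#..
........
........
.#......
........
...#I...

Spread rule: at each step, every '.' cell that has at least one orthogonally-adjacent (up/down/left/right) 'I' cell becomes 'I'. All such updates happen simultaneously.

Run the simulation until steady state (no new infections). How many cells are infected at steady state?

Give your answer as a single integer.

Answer: 45

Derivation:
Step 0 (initial): 1 infected
Step 1: +2 new -> 3 infected
Step 2: +4 new -> 7 infected
Step 3: +6 new -> 13 infected
Step 4: +8 new -> 21 infected
Step 5: +8 new -> 29 infected
Step 6: +7 new -> 36 infected
Step 7: +5 new -> 41 infected
Step 8: +3 new -> 44 infected
Step 9: +1 new -> 45 infected
Step 10: +0 new -> 45 infected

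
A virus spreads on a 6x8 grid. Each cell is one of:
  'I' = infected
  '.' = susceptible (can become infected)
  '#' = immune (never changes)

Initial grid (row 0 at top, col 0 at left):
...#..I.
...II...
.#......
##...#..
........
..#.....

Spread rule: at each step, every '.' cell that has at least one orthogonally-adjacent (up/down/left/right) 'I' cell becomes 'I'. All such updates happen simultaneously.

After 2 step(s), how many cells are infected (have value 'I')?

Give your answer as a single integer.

Step 0 (initial): 3 infected
Step 1: +8 new -> 11 infected
Step 2: +8 new -> 19 infected

Answer: 19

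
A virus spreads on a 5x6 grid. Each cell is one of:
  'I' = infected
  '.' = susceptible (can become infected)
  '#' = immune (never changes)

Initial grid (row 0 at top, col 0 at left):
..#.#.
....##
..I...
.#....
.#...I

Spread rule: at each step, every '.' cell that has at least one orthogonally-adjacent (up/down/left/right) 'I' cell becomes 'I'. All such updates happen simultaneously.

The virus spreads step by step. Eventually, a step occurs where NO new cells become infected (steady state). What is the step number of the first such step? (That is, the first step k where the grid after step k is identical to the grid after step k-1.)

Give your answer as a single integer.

Answer: 5

Derivation:
Step 0 (initial): 2 infected
Step 1: +6 new -> 8 infected
Step 2: +9 new -> 17 infected
Step 3: +4 new -> 21 infected
Step 4: +2 new -> 23 infected
Step 5: +0 new -> 23 infected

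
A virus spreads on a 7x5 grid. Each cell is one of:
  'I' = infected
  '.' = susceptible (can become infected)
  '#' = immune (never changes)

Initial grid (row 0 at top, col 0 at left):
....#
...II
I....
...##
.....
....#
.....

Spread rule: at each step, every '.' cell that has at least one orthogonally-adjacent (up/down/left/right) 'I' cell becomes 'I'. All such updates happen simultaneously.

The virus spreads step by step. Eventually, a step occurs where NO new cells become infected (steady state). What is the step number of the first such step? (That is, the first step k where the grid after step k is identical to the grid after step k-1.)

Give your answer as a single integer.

Step 0 (initial): 3 infected
Step 1: +7 new -> 10 infected
Step 2: +6 new -> 16 infected
Step 3: +4 new -> 20 infected
Step 4: +3 new -> 23 infected
Step 5: +3 new -> 26 infected
Step 6: +3 new -> 29 infected
Step 7: +1 new -> 30 infected
Step 8: +1 new -> 31 infected
Step 9: +0 new -> 31 infected

Answer: 9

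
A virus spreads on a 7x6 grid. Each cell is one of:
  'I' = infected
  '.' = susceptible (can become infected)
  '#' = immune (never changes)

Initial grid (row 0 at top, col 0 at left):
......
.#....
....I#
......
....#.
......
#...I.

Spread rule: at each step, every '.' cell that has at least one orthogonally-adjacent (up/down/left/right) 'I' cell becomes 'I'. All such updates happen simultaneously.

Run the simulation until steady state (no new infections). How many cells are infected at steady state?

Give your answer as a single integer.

Answer: 38

Derivation:
Step 0 (initial): 2 infected
Step 1: +6 new -> 8 infected
Step 2: +9 new -> 17 infected
Step 3: +9 new -> 26 infected
Step 4: +5 new -> 31 infected
Step 5: +5 new -> 36 infected
Step 6: +2 new -> 38 infected
Step 7: +0 new -> 38 infected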